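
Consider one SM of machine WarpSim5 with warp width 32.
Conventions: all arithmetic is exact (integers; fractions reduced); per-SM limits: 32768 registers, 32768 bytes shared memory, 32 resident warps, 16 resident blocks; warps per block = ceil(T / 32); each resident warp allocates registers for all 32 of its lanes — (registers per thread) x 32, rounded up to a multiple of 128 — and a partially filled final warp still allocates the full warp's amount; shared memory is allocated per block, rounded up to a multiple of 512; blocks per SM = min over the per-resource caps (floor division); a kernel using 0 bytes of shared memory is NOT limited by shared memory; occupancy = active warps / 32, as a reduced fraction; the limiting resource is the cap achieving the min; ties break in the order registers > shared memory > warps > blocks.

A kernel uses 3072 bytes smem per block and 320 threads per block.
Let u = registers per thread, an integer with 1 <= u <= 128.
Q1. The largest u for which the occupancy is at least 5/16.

Answer: u = 100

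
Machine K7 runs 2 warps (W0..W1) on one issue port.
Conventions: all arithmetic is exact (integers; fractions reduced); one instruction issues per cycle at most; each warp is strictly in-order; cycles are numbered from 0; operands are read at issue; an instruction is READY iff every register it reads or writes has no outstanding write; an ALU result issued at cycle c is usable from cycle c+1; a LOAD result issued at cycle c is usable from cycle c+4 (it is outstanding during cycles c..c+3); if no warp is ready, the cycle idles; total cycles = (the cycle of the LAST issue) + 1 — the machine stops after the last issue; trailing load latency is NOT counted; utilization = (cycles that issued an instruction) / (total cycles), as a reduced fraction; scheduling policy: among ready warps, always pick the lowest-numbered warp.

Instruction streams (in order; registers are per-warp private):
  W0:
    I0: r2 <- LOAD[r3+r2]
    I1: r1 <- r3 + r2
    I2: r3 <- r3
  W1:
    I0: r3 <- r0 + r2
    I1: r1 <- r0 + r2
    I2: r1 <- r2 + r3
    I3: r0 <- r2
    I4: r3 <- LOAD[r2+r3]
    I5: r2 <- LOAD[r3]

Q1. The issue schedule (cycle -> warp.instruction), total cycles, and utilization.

cycle 0: W0.I0
cycle 1: W1.I0
cycle 2: W1.I1
cycle 3: W1.I2
cycle 4: W0.I1
cycle 5: W0.I2
cycle 6: W1.I3
cycle 7: W1.I4
cycle 8: idle
cycle 9: idle
cycle 10: idle
cycle 11: W1.I5

Answer: 12 cycles, utilization 3/4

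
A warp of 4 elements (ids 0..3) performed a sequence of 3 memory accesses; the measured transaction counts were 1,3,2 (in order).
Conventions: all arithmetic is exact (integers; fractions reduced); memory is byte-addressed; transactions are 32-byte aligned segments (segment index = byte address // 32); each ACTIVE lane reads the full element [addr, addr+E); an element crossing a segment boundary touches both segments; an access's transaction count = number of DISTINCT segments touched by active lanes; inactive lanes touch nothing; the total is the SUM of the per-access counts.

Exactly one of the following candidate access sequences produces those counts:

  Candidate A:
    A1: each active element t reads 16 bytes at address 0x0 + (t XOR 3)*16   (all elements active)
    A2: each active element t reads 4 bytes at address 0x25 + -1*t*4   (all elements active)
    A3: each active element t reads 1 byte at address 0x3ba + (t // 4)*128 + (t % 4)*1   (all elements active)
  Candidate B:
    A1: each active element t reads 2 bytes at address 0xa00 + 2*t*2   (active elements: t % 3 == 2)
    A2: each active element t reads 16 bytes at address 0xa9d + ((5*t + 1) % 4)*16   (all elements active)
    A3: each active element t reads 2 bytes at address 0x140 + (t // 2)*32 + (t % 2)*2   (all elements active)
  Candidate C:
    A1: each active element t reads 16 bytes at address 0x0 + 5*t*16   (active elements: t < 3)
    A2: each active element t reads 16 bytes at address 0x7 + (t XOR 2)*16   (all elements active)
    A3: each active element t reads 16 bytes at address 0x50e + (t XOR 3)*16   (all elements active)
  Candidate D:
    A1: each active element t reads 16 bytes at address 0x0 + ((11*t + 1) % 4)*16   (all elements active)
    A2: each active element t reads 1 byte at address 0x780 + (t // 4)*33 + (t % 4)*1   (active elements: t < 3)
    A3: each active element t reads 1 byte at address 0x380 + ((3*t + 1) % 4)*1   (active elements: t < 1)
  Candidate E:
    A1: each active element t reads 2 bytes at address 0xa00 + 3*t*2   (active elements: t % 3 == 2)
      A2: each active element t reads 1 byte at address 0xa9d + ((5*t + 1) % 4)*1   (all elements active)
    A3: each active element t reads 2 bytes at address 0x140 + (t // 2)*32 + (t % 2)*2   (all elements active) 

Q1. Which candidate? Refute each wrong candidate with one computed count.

A: A1 gives 2 transactions, not 1
C: A1 gives 3 transactions, not 1
D: A1 gives 2 transactions, not 1
E: A2 gives 2 transactions, not 3
B: all counts match (1,3,2)

Answer: B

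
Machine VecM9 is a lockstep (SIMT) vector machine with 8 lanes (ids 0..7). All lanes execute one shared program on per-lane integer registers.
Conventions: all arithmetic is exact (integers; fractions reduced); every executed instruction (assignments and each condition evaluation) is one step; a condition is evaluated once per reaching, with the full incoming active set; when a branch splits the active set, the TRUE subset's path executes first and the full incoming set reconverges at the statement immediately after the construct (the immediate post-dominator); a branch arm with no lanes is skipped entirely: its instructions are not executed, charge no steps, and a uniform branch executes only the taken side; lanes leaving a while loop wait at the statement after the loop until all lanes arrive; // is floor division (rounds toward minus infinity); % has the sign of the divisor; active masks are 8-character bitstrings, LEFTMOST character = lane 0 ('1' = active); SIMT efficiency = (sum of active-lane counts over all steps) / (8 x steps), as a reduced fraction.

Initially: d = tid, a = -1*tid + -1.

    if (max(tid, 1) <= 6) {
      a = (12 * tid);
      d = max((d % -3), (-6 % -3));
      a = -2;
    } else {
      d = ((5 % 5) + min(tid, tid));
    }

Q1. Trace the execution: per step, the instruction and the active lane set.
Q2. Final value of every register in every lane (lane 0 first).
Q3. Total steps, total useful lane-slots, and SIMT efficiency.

step 0: eval (max(tid, 1) <= 6)      11111111
step 1: a <- (12 * tid)              11111110
step 2: d <- max((d % -3), (-6 % -3)) 11111110
step 3: a <- -2                      11111110
step 4: d <- ((5 % 5) + min(tid, tid)) 00000001

Answer: 5 steps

d: 0,0,0,0,0,0,0,7
a: -2,-2,-2,-2,-2,-2,-2,-8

steps = 5; useful = 30; efficiency = 30/40 = 3/4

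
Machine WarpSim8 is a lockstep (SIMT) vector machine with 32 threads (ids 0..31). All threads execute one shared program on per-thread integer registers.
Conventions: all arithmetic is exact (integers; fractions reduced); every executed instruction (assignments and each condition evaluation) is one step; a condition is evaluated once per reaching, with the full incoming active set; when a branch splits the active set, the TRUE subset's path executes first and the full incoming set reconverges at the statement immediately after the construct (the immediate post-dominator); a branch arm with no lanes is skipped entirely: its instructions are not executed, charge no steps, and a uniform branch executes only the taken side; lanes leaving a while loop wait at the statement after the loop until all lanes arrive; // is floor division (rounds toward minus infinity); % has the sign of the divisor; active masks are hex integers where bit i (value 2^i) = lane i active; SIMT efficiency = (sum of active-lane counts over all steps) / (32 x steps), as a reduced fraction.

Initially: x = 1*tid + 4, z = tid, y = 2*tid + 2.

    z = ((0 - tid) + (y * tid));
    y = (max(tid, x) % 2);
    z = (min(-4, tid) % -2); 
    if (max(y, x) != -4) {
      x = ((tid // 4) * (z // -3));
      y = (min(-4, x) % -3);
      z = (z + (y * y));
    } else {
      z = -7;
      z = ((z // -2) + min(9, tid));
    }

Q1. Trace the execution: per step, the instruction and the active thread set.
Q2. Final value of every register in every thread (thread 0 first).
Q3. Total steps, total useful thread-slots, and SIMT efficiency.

step 0: z <- ((0 - tid) + (y * tid)) 0xffffffff
step 1: y <- (max(tid, x) % 2)       0xffffffff
step 2: z <- (min(-4, tid) % -2)     0xffffffff
step 3: eval (max(y, x) != -4)       0xffffffff
step 4: x <- ((tid // 4) * (z // -3)) 0xffffffff
step 5: y <- (min(-4, x) % -3)       0xffffffff
step 6: z <- (z + (y * y))           0xffffffff

Answer: 7 steps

x: 0,0,0,0,0,0,0,0,0,0,0,0,0,0,0,0,0,0,0,0,0,0,0,0,0,0,0,0,0,0,0,0
z: 1,1,1,1,1,1,1,1,1,1,1,1,1,1,1,1,1,1,1,1,1,1,1,1,1,1,1,1,1,1,1,1
y: -1,-1,-1,-1,-1,-1,-1,-1,-1,-1,-1,-1,-1,-1,-1,-1,-1,-1,-1,-1,-1,-1,-1,-1,-1,-1,-1,-1,-1,-1,-1,-1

steps = 7; useful = 224; efficiency = 224/224 = 1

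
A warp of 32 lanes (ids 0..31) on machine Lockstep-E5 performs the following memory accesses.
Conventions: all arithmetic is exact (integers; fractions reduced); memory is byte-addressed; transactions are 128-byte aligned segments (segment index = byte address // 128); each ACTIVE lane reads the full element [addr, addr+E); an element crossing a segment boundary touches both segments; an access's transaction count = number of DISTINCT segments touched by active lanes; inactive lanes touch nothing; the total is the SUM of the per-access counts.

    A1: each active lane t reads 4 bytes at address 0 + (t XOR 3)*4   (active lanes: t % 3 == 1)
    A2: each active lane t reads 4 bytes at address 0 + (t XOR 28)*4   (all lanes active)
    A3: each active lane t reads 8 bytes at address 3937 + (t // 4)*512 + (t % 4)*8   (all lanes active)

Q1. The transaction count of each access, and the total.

A1: 1 transaction
A2: 1 transaction
A3: 16 transactions

Answer: 1,1,16; total 18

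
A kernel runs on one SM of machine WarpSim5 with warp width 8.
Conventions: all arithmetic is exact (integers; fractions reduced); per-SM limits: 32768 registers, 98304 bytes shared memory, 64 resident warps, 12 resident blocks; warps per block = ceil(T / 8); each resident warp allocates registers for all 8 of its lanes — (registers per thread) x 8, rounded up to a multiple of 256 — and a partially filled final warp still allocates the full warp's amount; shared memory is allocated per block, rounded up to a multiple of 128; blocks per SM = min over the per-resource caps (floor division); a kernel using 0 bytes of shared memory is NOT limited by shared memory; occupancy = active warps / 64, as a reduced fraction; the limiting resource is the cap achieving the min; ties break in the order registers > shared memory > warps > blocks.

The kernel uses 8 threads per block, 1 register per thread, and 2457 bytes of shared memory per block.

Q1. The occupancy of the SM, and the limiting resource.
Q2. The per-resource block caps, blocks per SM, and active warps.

Answer: occupancy 3/16, limited by blocks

registers: 128 blocks
shared memory: 38 blocks
warps: 64 blocks
blocks: 12 blocks

Answer: 12 blocks, 12 active warps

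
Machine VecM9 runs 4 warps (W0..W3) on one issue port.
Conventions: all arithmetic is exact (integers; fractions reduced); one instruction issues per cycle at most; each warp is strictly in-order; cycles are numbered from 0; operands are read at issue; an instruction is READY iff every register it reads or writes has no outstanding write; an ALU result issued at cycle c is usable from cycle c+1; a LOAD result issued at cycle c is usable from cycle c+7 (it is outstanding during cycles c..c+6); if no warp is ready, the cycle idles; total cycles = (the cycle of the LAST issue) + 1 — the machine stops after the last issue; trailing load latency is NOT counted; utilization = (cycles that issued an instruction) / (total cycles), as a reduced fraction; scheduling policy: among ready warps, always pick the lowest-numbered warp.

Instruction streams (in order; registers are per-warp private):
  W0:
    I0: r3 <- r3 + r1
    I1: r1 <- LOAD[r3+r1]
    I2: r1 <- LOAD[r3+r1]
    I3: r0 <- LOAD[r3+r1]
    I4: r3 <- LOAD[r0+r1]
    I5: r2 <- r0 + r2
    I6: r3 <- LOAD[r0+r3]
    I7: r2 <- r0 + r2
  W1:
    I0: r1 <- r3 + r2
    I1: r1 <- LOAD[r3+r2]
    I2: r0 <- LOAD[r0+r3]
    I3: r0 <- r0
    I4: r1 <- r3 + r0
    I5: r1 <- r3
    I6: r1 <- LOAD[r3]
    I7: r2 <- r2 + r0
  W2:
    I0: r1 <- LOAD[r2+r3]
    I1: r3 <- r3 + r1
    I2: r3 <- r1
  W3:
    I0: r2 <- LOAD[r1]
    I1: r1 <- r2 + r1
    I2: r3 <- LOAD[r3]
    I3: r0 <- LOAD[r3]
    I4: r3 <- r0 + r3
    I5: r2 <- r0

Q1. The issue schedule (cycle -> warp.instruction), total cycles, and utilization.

cycle 0: W0.I0
cycle 1: W0.I1
cycle 2: W1.I0
cycle 3: W1.I1
cycle 4: W1.I2
cycle 5: W2.I0
cycle 6: W3.I0
cycle 7: idle
cycle 8: W0.I2
cycle 9: idle
cycle 10: idle
cycle 11: W1.I3
cycle 12: W1.I4
cycle 13: W1.I5
cycle 14: W1.I6
cycle 15: W0.I3
cycle 16: W1.I7
cycle 17: W2.I1
cycle 18: W2.I2
cycle 19: W3.I1
cycle 20: W3.I2
cycle 21: idle
cycle 22: W0.I4
cycle 23: W0.I5
cycle 24: idle
cycle 25: idle
cycle 26: idle
cycle 27: W3.I3
cycle 28: idle
cycle 29: W0.I6
cycle 30: W0.I7
cycle 31: idle
cycle 32: idle
cycle 33: idle
cycle 34: W3.I4
cycle 35: W3.I5

Answer: 36 cycles, utilization 25/36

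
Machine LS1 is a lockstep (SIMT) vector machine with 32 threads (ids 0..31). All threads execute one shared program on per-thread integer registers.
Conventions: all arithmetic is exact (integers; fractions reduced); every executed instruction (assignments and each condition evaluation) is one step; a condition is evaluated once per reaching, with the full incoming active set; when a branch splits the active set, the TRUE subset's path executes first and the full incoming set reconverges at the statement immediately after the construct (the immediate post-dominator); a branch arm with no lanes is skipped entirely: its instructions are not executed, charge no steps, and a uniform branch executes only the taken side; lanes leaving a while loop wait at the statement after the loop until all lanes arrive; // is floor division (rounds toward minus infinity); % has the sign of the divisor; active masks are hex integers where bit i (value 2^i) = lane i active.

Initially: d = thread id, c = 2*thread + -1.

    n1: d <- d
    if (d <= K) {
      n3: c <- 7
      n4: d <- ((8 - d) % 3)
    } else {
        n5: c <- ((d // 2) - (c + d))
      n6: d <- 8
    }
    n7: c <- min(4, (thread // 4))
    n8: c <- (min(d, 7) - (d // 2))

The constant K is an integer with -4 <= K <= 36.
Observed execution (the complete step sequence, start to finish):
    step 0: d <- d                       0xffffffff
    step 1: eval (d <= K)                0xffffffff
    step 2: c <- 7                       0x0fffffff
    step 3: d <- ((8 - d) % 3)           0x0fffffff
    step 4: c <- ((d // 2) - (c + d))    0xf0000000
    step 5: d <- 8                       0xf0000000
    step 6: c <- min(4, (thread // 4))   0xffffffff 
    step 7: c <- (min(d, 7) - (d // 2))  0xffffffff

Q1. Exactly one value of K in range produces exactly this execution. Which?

Answer: K = 27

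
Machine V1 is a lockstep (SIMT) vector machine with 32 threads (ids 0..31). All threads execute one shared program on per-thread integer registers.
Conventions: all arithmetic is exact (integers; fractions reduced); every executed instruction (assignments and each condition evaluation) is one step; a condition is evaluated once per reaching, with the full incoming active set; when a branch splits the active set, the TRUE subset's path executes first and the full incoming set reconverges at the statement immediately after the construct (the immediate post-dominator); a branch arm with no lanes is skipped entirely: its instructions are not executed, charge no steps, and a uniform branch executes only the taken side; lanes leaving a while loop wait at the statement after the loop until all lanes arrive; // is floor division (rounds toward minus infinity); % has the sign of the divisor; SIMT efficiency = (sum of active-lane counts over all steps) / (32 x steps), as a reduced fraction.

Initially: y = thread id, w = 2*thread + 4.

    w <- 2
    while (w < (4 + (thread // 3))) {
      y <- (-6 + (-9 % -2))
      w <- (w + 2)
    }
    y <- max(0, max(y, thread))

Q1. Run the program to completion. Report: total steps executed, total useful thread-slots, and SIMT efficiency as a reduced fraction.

Answer: 21 steps, 447 useful, 149/224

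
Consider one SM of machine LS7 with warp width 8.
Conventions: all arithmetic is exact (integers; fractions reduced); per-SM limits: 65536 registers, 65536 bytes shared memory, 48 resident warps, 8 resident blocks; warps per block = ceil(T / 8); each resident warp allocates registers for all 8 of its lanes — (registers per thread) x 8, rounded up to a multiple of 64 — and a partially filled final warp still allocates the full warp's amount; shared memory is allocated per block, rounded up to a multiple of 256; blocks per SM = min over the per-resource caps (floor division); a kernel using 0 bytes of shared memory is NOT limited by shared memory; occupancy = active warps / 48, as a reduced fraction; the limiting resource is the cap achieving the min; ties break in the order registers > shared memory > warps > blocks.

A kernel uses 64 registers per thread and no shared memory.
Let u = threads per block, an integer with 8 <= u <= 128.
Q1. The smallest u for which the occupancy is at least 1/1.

Answer: u = 41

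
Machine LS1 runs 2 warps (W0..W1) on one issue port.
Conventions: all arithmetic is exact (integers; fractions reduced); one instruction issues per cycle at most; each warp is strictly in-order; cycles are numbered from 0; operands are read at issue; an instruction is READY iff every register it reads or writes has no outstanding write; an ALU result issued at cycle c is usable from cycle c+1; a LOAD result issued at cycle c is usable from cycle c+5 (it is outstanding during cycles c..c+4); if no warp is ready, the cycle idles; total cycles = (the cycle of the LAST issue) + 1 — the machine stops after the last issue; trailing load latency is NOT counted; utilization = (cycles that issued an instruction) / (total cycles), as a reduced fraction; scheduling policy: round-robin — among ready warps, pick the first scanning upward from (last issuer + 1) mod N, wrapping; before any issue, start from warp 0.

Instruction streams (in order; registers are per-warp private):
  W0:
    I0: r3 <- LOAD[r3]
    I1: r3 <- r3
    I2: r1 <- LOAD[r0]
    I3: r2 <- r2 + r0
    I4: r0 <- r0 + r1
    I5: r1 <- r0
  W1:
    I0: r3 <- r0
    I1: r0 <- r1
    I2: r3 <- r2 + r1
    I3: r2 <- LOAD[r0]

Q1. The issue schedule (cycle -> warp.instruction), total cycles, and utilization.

cycle 0: W0.I0
cycle 1: W1.I0
cycle 2: W1.I1
cycle 3: W1.I2
cycle 4: W1.I3
cycle 5: W0.I1
cycle 6: W0.I2
cycle 7: W0.I3
cycle 8: idle
cycle 9: idle
cycle 10: idle
cycle 11: W0.I4
cycle 12: W0.I5

Answer: 13 cycles, utilization 10/13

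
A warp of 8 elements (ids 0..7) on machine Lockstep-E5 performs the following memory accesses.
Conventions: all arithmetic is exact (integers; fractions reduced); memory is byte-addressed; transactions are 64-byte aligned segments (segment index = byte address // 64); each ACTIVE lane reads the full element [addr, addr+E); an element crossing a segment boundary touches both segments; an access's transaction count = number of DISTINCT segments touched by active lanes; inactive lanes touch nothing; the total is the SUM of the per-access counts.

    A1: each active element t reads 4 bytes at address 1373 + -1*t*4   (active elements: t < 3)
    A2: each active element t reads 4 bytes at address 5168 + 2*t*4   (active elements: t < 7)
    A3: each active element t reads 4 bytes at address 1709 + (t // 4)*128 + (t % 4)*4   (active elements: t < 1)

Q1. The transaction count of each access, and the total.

A1: 1 transaction
A2: 2 transactions
A3: 1 transaction

Answer: 1,2,1; total 4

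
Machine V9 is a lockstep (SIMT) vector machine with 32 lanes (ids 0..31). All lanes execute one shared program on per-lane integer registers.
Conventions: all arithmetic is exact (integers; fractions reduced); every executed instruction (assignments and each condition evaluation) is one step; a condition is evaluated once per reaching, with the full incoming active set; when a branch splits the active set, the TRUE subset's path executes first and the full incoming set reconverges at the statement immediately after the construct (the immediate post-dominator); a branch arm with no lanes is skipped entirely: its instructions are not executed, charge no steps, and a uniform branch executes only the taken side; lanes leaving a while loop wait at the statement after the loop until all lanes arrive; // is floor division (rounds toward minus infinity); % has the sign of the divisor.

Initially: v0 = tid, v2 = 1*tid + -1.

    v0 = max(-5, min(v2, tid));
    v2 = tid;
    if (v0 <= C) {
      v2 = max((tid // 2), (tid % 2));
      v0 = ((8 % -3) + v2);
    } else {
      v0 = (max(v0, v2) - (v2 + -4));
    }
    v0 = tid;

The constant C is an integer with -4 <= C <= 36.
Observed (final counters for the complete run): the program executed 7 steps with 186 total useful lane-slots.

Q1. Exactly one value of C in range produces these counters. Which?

Answer: C = 24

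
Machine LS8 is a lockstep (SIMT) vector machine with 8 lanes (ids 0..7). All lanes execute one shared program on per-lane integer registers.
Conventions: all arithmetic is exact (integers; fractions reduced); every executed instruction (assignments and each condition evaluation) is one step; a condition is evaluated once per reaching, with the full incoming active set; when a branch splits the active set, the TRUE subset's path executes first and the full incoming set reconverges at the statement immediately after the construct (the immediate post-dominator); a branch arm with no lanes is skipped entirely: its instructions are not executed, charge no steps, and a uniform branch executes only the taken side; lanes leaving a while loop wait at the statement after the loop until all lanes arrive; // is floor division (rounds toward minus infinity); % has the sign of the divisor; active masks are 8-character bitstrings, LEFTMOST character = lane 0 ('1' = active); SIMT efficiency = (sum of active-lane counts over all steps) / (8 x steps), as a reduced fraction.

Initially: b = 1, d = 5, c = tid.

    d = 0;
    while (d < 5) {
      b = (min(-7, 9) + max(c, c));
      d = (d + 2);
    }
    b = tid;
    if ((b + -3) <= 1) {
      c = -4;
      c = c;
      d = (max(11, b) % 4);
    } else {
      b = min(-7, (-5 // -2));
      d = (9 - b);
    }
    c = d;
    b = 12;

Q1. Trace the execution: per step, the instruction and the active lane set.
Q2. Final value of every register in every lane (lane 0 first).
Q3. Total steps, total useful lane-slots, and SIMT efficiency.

step 0: d <- 0                       11111111
step 1: eval (d < 5)                 11111111
step 2: b <- (min(-7, 9) + max(c, c)) 11111111
step 3: d <- (d + 2)                 11111111
step 4: eval (d < 5)                 11111111
step 5: b <- (min(-7, 9) + max(c, c)) 11111111
step 6: d <- (d + 2)                 11111111
step 7: eval (d < 5)                 11111111
step 8: b <- (min(-7, 9) + max(c, c)) 11111111
step 9: d <- (d + 2)                 11111111
step 10: eval (d < 5)                 11111111
step 11: b <- tid                     11111111
step 12: eval ((b + -3) <= 1)         11111111
step 13: c <- -4                      11111000
step 14: c <- c                       11111000
step 15: d <- (max(11, b) % 4)        11111000
step 16: b <- min(-7, (-5 // -2))     00000111
step 17: d <- (9 - b)                 00000111
step 18: c <- d                       11111111
step 19: b <- 12                      11111111

Answer: 20 steps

b: 12,12,12,12,12,12,12,12
d: 3,3,3,3,3,16,16,16
c: 3,3,3,3,3,16,16,16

steps = 20; useful = 141; efficiency = 141/160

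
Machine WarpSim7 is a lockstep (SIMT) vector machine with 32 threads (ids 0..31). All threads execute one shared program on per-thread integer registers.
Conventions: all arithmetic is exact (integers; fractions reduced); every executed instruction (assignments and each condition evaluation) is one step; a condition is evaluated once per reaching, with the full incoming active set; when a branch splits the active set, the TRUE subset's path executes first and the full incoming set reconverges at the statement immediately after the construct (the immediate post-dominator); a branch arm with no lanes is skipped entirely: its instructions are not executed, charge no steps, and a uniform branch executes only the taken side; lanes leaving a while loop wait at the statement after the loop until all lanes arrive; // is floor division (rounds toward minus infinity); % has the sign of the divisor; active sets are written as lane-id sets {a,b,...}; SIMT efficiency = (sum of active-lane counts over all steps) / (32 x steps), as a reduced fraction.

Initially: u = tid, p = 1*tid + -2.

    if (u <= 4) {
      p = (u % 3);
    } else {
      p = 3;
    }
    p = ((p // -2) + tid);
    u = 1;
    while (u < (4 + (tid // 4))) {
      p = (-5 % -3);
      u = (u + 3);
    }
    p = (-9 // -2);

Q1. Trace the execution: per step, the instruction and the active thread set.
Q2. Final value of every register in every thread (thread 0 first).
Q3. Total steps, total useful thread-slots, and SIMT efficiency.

step 0: eval (u <= 4)                {0,1,2,3,4,5,6,7,8,9,10,11,12,13,14,15,16,17,18,19,20,21,22,23,24,25,26,27,28,29,30,31}
step 1: p <- (u % 3)                 {0,1,2,3,4}
step 2: p <- 3                       {5,6,7,8,9,10,11,12,13,14,15,16,17,18,19,20,21,22,23,24,25,26,27,28,29,30,31}
step 3: p <- ((p // -2) + tid)       {0,1,2,3,4,5,6,7,8,9,10,11,12,13,14,15,16,17,18,19,20,21,22,23,24,25,26,27,28,29,30,31}
step 4: u <- 1                       {0,1,2,3,4,5,6,7,8,9,10,11,12,13,14,15,16,17,18,19,20,21,22,23,24,25,26,27,28,29,30,31}
step 5: eval (u < (4 + (tid // 4)))  {0,1,2,3,4,5,6,7,8,9,10,11,12,13,14,15,16,17,18,19,20,21,22,23,24,25,26,27,28,29,30,31}
step 6: p <- (-5 % -3)               {0,1,2,3,4,5,6,7,8,9,10,11,12,13,14,15,16,17,18,19,20,21,22,23,24,25,26,27,28,29,30,31}
step 7: u <- (u + 3)                 {0,1,2,3,4,5,6,7,8,9,10,11,12,13,14,15,16,17,18,19,20,21,22,23,24,25,26,27,28,29,30,31}
step 8: eval (u < (4 + (tid // 4)))  {0,1,2,3,4,5,6,7,8,9,10,11,12,13,14,15,16,17,18,19,20,21,22,23,24,25,26,27,28,29,30,31}
step 9: p <- (-5 % -3)               {4,5,6,7,8,9,10,11,12,13,14,15,16,17,18,19,20,21,22,23,24,25,26,27,28,29,30,31}
step 10: u <- (u + 3)                 {4,5,6,7,8,9,10,11,12,13,14,15,16,17,18,19,20,21,22,23,24,25,26,27,28,29,30,31}
step 11: eval (u < (4 + (tid // 4)))  {4,5,6,7,8,9,10,11,12,13,14,15,16,17,18,19,20,21,22,23,24,25,26,27,28,29,30,31}
step 12: p <- (-5 % -3)               {16,17,18,19,20,21,22,23,24,25,26,27,28,29,30,31}
step 13: u <- (u + 3)                 {16,17,18,19,20,21,22,23,24,25,26,27,28,29,30,31}
step 14: eval (u < (4 + (tid // 4)))  {16,17,18,19,20,21,22,23,24,25,26,27,28,29,30,31}
step 15: p <- (-5 % -3)               {28,29,30,31}
step 16: u <- (u + 3)                 {28,29,30,31}
step 17: eval (u < (4 + (tid // 4)))  {28,29,30,31}
step 18: p <- (-9 // -2)              {0,1,2,3,4,5,6,7,8,9,10,11,12,13,14,15,16,17,18,19,20,21,22,23,24,25,26,27,28,29,30,31}

Answer: 19 steps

u: 4,4,4,4,7,7,7,7,7,7,7,7,7,7,7,7,10,10,10,10,10,10,10,10,10,10,10,10,13,13,13,13
p: 4,4,4,4,4,4,4,4,4,4,4,4,4,4,4,4,4,4,4,4,4,4,4,4,4,4,4,4,4,4,4,4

steps = 19; useful = 432; efficiency = 432/608 = 27/38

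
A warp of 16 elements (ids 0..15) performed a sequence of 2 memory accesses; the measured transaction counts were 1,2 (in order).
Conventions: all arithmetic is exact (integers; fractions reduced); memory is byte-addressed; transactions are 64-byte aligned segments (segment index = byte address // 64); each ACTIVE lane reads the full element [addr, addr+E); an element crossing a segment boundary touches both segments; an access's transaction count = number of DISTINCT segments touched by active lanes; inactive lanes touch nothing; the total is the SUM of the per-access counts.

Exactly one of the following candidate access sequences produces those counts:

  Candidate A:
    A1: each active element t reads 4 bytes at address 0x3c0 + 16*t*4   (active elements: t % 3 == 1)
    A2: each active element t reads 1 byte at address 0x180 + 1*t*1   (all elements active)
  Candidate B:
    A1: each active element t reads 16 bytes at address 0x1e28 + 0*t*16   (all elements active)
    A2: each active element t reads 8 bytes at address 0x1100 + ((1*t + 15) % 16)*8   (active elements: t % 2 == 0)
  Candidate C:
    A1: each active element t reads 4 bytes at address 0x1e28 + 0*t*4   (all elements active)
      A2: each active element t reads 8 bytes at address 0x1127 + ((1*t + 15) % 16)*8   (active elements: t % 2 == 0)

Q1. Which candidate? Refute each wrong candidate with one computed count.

A: A1 gives 5 transactions, not 1
C: A2 gives 3 transactions, not 2
B: all counts match (1,2)

Answer: B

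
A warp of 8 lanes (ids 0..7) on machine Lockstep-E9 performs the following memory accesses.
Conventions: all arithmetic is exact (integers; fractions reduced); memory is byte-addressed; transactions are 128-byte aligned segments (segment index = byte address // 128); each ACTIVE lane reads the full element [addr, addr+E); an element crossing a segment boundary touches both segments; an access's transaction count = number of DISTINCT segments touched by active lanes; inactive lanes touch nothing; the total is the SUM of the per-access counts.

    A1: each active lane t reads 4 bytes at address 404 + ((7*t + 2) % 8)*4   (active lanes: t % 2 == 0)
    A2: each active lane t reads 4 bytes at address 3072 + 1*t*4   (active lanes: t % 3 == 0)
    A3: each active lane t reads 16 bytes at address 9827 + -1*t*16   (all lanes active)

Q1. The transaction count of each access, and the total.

A1: 1 transaction
A2: 1 transaction
A3: 2 transactions

Answer: 1,1,2; total 4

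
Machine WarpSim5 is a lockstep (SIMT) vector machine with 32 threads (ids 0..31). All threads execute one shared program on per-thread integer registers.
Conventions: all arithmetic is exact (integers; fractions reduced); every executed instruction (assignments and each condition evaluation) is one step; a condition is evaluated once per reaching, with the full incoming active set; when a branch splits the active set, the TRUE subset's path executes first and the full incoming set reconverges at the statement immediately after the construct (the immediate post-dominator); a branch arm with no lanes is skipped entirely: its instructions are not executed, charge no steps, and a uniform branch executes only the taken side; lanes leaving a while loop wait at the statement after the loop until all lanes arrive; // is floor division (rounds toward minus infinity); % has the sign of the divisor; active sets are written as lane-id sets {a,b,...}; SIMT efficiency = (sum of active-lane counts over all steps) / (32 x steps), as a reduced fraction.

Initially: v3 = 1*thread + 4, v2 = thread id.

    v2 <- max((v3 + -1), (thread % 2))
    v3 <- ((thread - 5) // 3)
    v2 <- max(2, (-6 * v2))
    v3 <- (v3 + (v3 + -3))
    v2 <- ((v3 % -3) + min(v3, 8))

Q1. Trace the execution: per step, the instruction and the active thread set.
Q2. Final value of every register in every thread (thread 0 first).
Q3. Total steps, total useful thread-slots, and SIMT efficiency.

step 0: v2 <- max((v3 + -1), (thread % 2)) {0,1,2,3,4,5,6,7,8,9,10,11,12,13,14,15,16,17,18,19,20,21,22,23,24,25,26,27,28,29,30,31}
step 1: v3 <- ((thread - 5) // 3)    {0,1,2,3,4,5,6,7,8,9,10,11,12,13,14,15,16,17,18,19,20,21,22,23,24,25,26,27,28,29,30,31}
step 2: v2 <- max(2, (-6 * v2))      {0,1,2,3,4,5,6,7,8,9,10,11,12,13,14,15,16,17,18,19,20,21,22,23,24,25,26,27,28,29,30,31}
step 3: v3 <- (v3 + (v3 + -3))       {0,1,2,3,4,5,6,7,8,9,10,11,12,13,14,15,16,17,18,19,20,21,22,23,24,25,26,27,28,29,30,31}
step 4: v2 <- ((v3 % -3) + min(v3, 8)) {0,1,2,3,4,5,6,7,8,9,10,11,12,13,14,15,16,17,18,19,20,21,22,23,24,25,26,27,28,29,30,31}

Answer: 5 steps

v3: -7,-7,-5,-5,-5,-3,-3,-3,-1,-1,-1,1,1,1,3,3,3,5,5,5,7,7,7,9,9,9,11,11,11,13,13,13
v2: -8,-8,-7,-7,-7,-3,-3,-3,-2,-2,-2,-1,-1,-1,3,3,3,4,4,4,5,5,5,8,8,8,7,7,7,6,6,6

steps = 5; useful = 160; efficiency = 160/160 = 1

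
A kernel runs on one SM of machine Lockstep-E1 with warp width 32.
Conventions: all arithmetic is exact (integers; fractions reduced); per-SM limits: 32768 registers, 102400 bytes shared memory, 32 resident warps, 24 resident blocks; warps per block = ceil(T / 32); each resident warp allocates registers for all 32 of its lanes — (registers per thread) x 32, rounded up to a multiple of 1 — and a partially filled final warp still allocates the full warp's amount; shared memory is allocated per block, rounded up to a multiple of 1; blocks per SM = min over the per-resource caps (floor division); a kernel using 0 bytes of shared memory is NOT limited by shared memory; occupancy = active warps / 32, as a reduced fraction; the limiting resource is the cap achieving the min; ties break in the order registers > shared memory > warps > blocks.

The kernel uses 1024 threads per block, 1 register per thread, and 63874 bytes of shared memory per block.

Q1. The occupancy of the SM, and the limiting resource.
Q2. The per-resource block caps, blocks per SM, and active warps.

Answer: occupancy 1, limited by shared memory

registers: 32 blocks
shared memory: 1 block
warps: 1 block
blocks: 24 blocks

Answer: 1 block, 32 active warps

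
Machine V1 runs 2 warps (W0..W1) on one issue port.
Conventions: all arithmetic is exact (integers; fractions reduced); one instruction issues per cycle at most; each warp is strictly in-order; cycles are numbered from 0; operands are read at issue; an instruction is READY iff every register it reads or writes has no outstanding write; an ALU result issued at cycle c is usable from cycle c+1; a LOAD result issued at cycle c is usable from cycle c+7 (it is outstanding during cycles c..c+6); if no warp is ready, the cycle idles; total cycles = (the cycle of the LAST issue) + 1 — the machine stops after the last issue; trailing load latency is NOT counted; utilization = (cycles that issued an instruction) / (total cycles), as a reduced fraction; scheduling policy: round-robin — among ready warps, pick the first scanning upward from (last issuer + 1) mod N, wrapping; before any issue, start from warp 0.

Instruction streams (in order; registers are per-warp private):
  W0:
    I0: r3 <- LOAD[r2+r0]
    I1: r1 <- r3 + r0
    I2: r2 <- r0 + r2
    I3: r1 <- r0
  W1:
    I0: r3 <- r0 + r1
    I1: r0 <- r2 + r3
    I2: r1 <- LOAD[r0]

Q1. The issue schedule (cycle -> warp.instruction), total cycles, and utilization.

cycle 0: W0.I0
cycle 1: W1.I0
cycle 2: W1.I1
cycle 3: W1.I2
cycle 4: idle
cycle 5: idle
cycle 6: idle
cycle 7: W0.I1
cycle 8: W0.I2
cycle 9: W0.I3

Answer: 10 cycles, utilization 7/10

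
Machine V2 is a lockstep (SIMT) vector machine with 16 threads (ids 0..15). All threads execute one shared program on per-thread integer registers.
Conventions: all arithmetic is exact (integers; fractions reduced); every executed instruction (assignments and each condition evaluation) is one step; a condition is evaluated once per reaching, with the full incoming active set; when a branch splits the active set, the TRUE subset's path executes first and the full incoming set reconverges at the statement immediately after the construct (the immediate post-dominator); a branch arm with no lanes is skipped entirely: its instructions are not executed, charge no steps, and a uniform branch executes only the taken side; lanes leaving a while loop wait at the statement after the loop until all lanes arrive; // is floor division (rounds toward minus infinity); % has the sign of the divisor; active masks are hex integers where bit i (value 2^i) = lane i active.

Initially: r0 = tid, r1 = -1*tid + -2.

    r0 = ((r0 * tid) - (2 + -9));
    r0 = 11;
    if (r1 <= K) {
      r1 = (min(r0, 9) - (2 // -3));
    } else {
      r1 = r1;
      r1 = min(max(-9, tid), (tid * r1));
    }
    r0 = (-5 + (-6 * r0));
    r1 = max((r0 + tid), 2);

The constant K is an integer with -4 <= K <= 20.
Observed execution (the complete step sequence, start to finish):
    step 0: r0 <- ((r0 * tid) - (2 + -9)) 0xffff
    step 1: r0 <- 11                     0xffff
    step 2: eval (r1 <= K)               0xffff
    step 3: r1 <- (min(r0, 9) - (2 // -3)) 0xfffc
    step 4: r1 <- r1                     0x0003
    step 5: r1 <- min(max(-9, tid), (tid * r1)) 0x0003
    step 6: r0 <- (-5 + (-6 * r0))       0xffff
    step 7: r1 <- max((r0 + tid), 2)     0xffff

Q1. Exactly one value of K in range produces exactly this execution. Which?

Answer: K = -4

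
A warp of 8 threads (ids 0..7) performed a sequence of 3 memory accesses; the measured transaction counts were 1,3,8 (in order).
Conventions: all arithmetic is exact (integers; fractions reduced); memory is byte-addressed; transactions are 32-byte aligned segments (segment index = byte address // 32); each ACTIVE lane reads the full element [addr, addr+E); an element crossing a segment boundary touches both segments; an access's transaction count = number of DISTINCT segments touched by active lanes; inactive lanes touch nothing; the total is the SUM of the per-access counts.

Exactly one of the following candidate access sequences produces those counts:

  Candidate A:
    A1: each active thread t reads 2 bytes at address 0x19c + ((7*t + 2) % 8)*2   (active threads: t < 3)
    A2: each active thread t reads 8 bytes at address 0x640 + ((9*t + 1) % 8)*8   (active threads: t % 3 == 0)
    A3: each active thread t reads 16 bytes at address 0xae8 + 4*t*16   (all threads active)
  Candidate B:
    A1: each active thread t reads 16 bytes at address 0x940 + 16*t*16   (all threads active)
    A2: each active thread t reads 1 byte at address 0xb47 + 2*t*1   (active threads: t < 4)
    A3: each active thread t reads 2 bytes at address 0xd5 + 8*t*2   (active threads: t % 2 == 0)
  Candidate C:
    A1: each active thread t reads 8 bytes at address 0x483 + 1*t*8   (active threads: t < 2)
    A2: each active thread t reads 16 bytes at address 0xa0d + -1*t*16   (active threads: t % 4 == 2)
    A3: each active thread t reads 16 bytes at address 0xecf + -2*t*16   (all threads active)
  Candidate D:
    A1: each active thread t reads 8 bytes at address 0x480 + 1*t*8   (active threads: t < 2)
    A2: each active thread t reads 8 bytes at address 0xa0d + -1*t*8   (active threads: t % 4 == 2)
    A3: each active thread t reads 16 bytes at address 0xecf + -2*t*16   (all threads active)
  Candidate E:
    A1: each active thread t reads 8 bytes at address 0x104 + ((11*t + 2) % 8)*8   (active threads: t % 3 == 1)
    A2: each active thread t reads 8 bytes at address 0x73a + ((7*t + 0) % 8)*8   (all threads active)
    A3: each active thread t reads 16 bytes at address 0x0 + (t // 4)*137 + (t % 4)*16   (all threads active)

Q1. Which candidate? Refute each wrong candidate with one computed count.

A: A1 gives 2 transactions, not 1
B: A1 gives 8 transactions, not 1
C: A2 gives 2 transactions, not 3
E: A1 gives 2 transactions, not 1
D: all counts match (1,3,8)

Answer: D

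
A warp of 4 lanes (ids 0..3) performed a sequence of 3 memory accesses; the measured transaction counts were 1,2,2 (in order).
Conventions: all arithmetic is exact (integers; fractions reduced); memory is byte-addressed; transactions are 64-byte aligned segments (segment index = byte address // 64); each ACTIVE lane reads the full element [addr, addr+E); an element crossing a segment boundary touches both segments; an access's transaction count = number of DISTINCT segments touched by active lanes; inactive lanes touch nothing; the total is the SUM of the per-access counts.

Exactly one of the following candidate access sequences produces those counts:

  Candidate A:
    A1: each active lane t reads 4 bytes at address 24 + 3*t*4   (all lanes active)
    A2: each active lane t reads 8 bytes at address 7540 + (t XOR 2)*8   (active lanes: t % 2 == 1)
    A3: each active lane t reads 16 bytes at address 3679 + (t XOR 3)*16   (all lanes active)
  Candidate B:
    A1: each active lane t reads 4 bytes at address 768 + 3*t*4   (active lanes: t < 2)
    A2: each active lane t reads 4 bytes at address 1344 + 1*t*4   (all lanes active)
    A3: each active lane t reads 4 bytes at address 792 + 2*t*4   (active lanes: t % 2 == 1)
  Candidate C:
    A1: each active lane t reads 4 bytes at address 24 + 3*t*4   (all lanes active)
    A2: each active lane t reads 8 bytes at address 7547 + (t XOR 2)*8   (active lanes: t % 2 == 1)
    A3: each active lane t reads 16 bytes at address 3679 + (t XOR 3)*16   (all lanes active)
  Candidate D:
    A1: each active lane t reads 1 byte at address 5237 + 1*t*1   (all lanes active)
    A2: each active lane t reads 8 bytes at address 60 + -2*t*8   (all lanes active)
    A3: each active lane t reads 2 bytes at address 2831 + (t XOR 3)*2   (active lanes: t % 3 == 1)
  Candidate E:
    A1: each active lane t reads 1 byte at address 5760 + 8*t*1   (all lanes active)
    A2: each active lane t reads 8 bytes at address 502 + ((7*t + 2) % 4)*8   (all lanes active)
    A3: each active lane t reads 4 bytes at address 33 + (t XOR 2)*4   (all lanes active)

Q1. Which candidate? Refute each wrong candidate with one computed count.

B: A2 gives 1 transaction, not 2
C: A2 gives 1 transaction, not 2
D: A3 gives 1 transaction, not 2
E: A3 gives 1 transaction, not 2
A: all counts match (1,2,2)

Answer: A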